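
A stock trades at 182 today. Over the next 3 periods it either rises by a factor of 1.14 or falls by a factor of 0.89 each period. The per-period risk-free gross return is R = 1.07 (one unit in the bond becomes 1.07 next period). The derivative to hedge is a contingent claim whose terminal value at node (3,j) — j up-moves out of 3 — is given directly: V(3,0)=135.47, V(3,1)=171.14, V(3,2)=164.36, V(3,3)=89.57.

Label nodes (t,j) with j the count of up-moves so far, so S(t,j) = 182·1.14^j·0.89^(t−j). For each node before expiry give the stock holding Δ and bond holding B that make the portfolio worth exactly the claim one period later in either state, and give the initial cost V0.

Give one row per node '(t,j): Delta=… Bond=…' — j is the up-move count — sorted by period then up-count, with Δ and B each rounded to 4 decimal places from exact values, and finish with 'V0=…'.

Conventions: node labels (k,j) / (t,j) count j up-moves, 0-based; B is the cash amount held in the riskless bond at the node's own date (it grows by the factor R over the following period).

The replicating-portfolio and risk-neutral prices coincide; use p* = (1.07−0.89)/(1.14−0.89) = 0.7200 for the latter.
Payoffs at expiry: V(3,0)=135.4700, V(3,1)=171.1400, V(3,2)=164.3600, V(3,3)=89.5700
  t=2,j=0: stock 144.1622 → up 164.3449 (V=171.1400), down 128.3044 (V=135.4700). Price 150.6097; hedge Δ=0.9897, bond B=7.9297.
  t=2,j=1: stock 184.6572 → up 210.5092 (V=164.3600), down 164.3449 (V=171.1400). Price 155.3817; hedge Δ=-0.1469, bond B=182.5017.
  t=2,j=2: stock 236.5272 → up 269.6410 (V=89.5700), down 210.5092 (V=164.3600). Price 103.2815; hedge Δ=-1.2648, bond B=402.4415.
  t=1,j=0: stock 161.9800 → up 184.6572 (V=155.3817), down 144.1622 (V=150.6097). Price 143.9678; hedge Δ=0.1178, bond B=124.8799.
  t=1,j=1: stock 207.4800 → up 236.5272 (V=103.2815), down 184.6572 (V=155.3817). Price 110.1585; hedge Δ=-1.0044, bond B=318.5592.
  t=0,j=0: stock 182.0000 → up 207.4800 (V=110.1585), down 161.9800 (V=143.9678). Price 111.7991; hedge Δ=-0.7431, bond B=247.0365.
Sanity check at the root: Δ(0,0)·S0 + B(0,0) reproduces V0 = 111.7991.

(0,0): Delta=-0.7431 Bond=247.0365
(1,0): Delta=0.1178 Bond=124.8799
(1,1): Delta=-1.0044 Bond=318.5592
(2,0): Delta=0.9897 Bond=7.9297
(2,1): Delta=-0.1469 Bond=182.5017
(2,2): Delta=-1.2648 Bond=402.4415
V0=111.7991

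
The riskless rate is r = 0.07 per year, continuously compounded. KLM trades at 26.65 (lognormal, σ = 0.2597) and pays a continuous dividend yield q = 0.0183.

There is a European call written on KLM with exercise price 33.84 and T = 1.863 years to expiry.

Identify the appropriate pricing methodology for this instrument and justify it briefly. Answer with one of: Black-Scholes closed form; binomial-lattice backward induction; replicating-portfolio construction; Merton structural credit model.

Key observation: with KLM following a GBM at constant σ and r, the European call struck at 33.84 prices in closed form — nothing here needs a stepwise model or a balance sheet.

framework: Black-Scholes closed form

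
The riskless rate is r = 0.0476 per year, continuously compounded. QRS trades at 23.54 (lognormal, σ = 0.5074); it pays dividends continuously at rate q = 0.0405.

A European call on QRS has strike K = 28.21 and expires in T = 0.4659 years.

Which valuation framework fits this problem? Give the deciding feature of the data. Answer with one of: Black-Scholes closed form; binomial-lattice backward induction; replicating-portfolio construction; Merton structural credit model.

Key observation: everything needed for the exact continuous-time valuation of the European call on QRS (strike 28.21) is given, and no feature rules the closed form out.

framework: Black-Scholes closed form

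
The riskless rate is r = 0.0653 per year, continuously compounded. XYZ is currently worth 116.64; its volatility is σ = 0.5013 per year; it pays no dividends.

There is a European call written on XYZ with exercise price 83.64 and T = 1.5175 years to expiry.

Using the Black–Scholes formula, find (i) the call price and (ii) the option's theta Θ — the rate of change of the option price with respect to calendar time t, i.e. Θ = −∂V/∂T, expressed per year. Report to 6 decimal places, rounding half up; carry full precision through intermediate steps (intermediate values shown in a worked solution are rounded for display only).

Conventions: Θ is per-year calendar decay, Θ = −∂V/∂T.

σ√T = 0.5013·√1.5175 = 0.617536
d₁ = (ln(S/K) + (r+σ²/2)T) / (σ√T) = (ln(116.64/83.64) + (0.0653+0.5013²/2)·1.5175) / 0.617536 = (0.332570 + 0.289768) / 0.617536 = 1.007777
d₂ = d₁ − σ√T = 1.007777 − 0.617536 = 0.390241
e^{−rT} = 0.905659
N(d₁) = 0.843219,  N(d₂) = 0.651821
Call price V = S·N(d₁) − K·e^{−rT}·N(d₂) = 98.353094 − 49.374979 = 48.978115
φ(d₁) = (1/√(2π))·e^{−d₁²/2} = 0.240089
Θ = −S·φ(d₁)·σ/(2√T) − r·K·e^{−rT}·N(d₂) = −5.698008 − 3.224186 = -8.922194

price = 48.978115
Θ = -8.922194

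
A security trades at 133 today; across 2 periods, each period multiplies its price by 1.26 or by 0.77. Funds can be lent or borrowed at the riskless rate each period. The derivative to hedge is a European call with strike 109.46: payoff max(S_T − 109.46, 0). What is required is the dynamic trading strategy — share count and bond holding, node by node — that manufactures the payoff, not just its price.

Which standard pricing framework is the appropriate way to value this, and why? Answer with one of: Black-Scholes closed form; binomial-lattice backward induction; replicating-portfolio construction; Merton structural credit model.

Key observation: what is demanded is not a single number but the (Δ, B) position at each node of the 1.26/0.77 tree starting at 133; constructing those positions is the replicating-portfolio method.

framework: replicating-portfolio construction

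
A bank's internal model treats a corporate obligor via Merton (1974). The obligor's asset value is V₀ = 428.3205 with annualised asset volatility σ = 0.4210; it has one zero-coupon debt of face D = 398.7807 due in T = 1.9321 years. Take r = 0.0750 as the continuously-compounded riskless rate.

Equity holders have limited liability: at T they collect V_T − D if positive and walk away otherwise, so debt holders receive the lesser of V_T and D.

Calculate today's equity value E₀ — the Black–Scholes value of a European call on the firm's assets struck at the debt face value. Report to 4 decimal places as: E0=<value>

Apply the equity-as-call identities (strike 398.7807, horizon 1.9321 years):
d₁ = [ln(V₀/D) + (r + σ²/2)T] / (σ√T)
   = [ln(428.3205/398.7807) + (0.0750 + 0.5·0.4210²)·1.9321] / (0.4210·√1.9321)
   = [0.071460 + 0.316131] / 0.585190 = 0.662334
d₂ = d₁ − σ√T = 0.662334 − 0.585190 = 0.077144
N(d₁) = 0.746121,  N(d₂) = 0.530746,  e^(−rT) = 0.865102
E₀ = V₀·N(d₁) − D·e^(−rT)·N(d₂)
   = 428.3205·0.746121 − 398.7807·0.865102·0.530746 = 136.479268

E0=136.4793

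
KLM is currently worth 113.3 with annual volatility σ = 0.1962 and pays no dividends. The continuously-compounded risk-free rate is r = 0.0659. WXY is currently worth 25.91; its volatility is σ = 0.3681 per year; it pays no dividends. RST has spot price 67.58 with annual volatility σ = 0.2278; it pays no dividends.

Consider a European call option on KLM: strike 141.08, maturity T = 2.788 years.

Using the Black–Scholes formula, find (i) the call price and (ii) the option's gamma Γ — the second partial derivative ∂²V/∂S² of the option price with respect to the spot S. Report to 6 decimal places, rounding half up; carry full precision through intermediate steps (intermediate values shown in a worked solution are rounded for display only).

price = 13.045367
Γ = 0.010732

σ√T = 0.1962·√2.788 = 0.327601
d₁ = (ln(S/K) + (r+σ²/2)T) / (σ√T) = (ln(113.3/141.08) + (0.0659+0.1962²/2)·2.788) / 0.327601 = (-0.219288 + 0.237390) / 0.327601 = 0.055258
d₂ = d₁ − σ√T = 0.055258 − 0.327601 = -0.272343
e^{−rT} = 0.832161
N(d₁) = 0.522033,  N(d₂) = 0.392679
Call price V = S·N(d₁) − K·e^{−rT}·N(d₂) = 59.146390 − 46.101023 = 13.045367
φ(d₁) = (1/√(2π))·e^{−d₁²/2} = 0.398334
Γ = φ(d₁) / (S·σ·√T) = 0.010732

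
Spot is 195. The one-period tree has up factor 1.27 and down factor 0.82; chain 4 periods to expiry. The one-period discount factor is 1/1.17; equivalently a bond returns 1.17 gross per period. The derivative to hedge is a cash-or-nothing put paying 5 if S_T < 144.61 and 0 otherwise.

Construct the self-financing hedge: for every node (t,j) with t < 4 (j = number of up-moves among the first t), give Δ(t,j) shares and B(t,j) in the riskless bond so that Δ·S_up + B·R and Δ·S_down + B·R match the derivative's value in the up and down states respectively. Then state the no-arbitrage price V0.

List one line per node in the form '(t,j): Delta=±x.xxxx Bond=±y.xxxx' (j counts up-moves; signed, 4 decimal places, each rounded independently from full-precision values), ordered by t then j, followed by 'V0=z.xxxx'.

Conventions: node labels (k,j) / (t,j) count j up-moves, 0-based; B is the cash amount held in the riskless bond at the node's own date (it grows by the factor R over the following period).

No-arbitrage ⇒ martingale measure with p* = (R−d)/(u−d) = 0.7778.
Payoffs at expiry: V(4,0)=5.0000, V(4,1)=5.0000, V(4,2)=0.0000, V(4,3)=0.0000, V(4,4)=0.0000
  t=3,j=0: stock 107.5168 → up 136.5463 (V=5.0000), down 88.1637 (V=5.0000). Price 4.2735; hedge Δ=0.0000, bond B=4.2735.
  t=3,j=1: stock 166.5199 → up 211.4802 (V=0.0000), down 136.5463 (V=5.0000). Price 0.9497; hedge Δ=-0.0667, bond B=12.0608.
  t=3,j=2: stock 257.9027 → up 327.5364 (V=0.0000), down 211.4802 (V=0.0000). Price 0.0000; hedge Δ=0.0000, bond B=0.0000.
  t=3,j=3: stock 399.4347 → up 507.2820 (V=0.0000), down 327.5364 (V=0.0000). Price 0.0000; hedge Δ=0.0000, bond B=0.0000.
  t=2,j=0: stock 131.1180 → up 166.5199 (V=0.9497), down 107.5168 (V=4.2735). Price 1.4430; hedge Δ=-0.0563, bond B=8.8293.
  t=2,j=1: stock 203.0730 → up 257.9027 (V=0.0000), down 166.5199 (V=0.9497). Price 0.1804; hedge Δ=-0.0104, bond B=2.2907.
  t=2,j=2: stock 314.5155 → up 399.4347 (V=0.0000), down 257.9027 (V=0.0000). Price 0.0000; hedge Δ=0.0000, bond B=0.0000.
  t=1,j=0: stock 159.9000 → up 203.0730 (V=0.1804), down 131.1180 (V=1.4430). Price 0.3940; hedge Δ=-0.0175, bond B=3.1998.
  t=1,j=1: stock 247.6500 → up 314.5155 (V=0.0000), down 203.0730 (V=0.1804). Price 0.0343; hedge Δ=-0.0016, bond B=0.4351.
  t=0,j=0: stock 195.0000 → up 247.6500 (V=0.0343), down 159.9000 (V=0.3940). Price 0.0976; hedge Δ=-0.0041, bond B=0.8970.
Sanity check at the root: Δ(0,0)·S0 + B(0,0) reproduces V0 = 0.0976.

(0,0): Delta=-0.0041 Bond=0.8970
(1,0): Delta=-0.0175 Bond=3.1998
(1,1): Delta=-0.0016 Bond=0.4351
(2,0): Delta=-0.0563 Bond=8.8293
(2,1): Delta=-0.0104 Bond=2.2907
(2,2): Delta=0.0000 Bond=0.0000
(3,0): Delta=0.0000 Bond=4.2735
(3,1): Delta=-0.0667 Bond=12.0608
(3,2): Delta=0.0000 Bond=0.0000
(3,3): Delta=0.0000 Bond=0.0000
V0=0.0976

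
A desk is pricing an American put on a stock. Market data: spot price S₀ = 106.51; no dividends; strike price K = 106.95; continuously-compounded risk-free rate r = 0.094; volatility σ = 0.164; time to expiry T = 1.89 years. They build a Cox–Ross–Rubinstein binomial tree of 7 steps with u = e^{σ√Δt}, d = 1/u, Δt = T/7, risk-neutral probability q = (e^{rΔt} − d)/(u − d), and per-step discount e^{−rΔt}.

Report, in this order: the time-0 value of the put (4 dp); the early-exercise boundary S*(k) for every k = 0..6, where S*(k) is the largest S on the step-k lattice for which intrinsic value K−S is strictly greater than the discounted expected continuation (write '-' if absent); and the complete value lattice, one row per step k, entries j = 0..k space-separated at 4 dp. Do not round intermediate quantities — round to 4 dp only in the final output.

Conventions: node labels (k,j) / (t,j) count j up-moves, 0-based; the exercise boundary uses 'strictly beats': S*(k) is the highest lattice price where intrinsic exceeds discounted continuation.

price = 4.5402
boundary = - 97.8095 89.8198 97.8095 89.8198 97.8095 89.8198
tree:
4.5402
9.1405 2.0163
17.1302 4.3602 0.7182
24.4673 9.1405 1.7229 0.1559
31.2051 17.1302 4.0354 0.4313 0.0000
37.3925 24.4673 9.1405 1.1936 0.0000 0.0000
43.0744 31.2051 17.1302 3.3030 0.0000 0.0000 0.0000
48.2922 37.3925 24.4673 9.1405 0.0000 0.0000 0.0000 0.0000

params: Δt=0.27000 u=1.08895 d=0.91831 q=0.62935 e^(-rΔt)=0.97494
t_7 payoffs: 48.2922 37.3925 24.4673 9.1405 0.0000 0.0000 0.0000 0.0000
t_6: node(6,0) S=63.8756 payoff=43.0744 vs cont=40.3942 → 43.0744 [stop]  node(6,1) S=75.7449 payoff=31.2051 vs cont=28.5249 → 31.2051 [stop]  node(6,2) S=89.8198 payoff=17.1302 vs cont=14.4500 → 17.1302 [stop]  node(6,3) S=106.5100 payoff=0.4400 vs cont=3.3030 → 3.3030 [wait]  node(6,4) S=126.3016 payoff=0.0000 vs cont=0.0000 → 0.0000 [wait]  node(6,5) S=149.7709 payoff=0.0000 vs cont=0.0000 → 0.0000 [wait]  node(6,6) S=177.6011 payoff=0.0000 vs cont=0.0000 → 0.0000 [wait]  ⇒ S*(6)=89.8198
t_5: node(5,0) S=69.5575 payoff=37.3925 vs cont=34.7122 → 37.3925 [stop]  node(5,1) S=82.4827 payoff=24.4673 vs cont=21.7871 → 24.4673 [stop]  node(5,2) S=97.8095 payoff=9.1405 vs cont=8.2169 → 9.1405 [stop]  node(5,3) S=115.9844 payoff=0.0000 vs cont=1.1936 → 1.1936 [wait]  node(5,4) S=137.5365 payoff=0.0000 vs cont=0.0000 → 0.0000 [wait]  node(5,5) S=163.0935 payoff=0.0000 vs cont=0.0000 → 0.0000 [wait]  ⇒ S*(5)=97.8095
t_4: node(4,0) S=75.7449 payoff=31.2051 vs cont=28.5249 → 31.2051 [stop]  node(4,1) S=89.8198 payoff=17.1302 vs cont=14.4500 → 17.1302 [stop]  node(4,2) S=106.5100 payoff=0.4400 vs cont=4.0354 → 4.0354 [wait]  node(4,3) S=126.3016 payoff=0.0000 vs cont=0.4313 → 0.4313 [wait]  node(4,4) S=149.7709 payoff=0.0000 vs cont=0.0000 → 0.0000 [wait]  ⇒ S*(4)=89.8198
t_3: node(3,0) S=82.4827 payoff=24.4673 vs cont=21.7871 → 24.4673 [stop]  node(3,1) S=97.8095 payoff=9.1405 vs cont=8.6663 → 9.1405 [stop]  node(3,2) S=115.9844 payoff=0.0000 vs cont=1.7229 → 1.7229 [wait]  node(3,3) S=137.5365 payoff=0.0000 vs cont=0.1559 → 0.1559 [wait]  ⇒ S*(3)=97.8095
t_2: node(2,0) S=89.8198 payoff=17.1302 vs cont=14.4500 → 17.1302 [stop]  node(2,1) S=106.5100 payoff=0.4400 vs cont=4.3602 → 4.3602 [wait]  node(2,2) S=126.3016 payoff=0.0000 vs cont=0.7182 → 0.7182 [wait]  ⇒ S*(2)=89.8198
t_1: node(1,0) S=97.8095 payoff=9.1405 vs cont=8.8656 → 9.1405 [stop]  node(1,1) S=115.9844 payoff=0.0000 vs cont=2.0163 → 2.0163 [wait]  ⇒ S*(1)=97.8095
t_0: node(0,0) S=106.5100 payoff=0.4400 vs cont=4.5402 → 4.5402 [wait]  ⇒ S*(0)=-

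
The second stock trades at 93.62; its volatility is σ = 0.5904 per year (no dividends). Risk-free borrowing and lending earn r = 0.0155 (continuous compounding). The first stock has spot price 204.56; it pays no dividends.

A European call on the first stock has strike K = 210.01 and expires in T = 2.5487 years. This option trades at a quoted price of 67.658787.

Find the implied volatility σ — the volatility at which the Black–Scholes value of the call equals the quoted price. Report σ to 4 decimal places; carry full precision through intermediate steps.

sigma = 0.5275

At σ = 0.5275 the Black–Scholes value reproduces the quote:
σ√T = 0.5275·√2.5487 = 0.842135
d₁ = (ln(S/K) + (r+σ²/2)T) / (σ√T) = (ln(204.56/210.01) + (0.0155+0.5275²/2)·2.5487) / 0.842135 = (-0.026294 + 0.394101) / 0.842135 = 0.436755
d₂ = d₁ − σ√T = 0.436755 − 0.842135 = -0.405380
e^{−rT} = 0.961265
N(d₁) = 0.668856,  N(d₂) = 0.342599
V = S·N(d₁) − K·e^{−rT}·N(d₂) = 136.821088 − 69.162301 = 67.658787 (the observed quote) — the price is monotone increasing in volatility, hence this σ is the only solution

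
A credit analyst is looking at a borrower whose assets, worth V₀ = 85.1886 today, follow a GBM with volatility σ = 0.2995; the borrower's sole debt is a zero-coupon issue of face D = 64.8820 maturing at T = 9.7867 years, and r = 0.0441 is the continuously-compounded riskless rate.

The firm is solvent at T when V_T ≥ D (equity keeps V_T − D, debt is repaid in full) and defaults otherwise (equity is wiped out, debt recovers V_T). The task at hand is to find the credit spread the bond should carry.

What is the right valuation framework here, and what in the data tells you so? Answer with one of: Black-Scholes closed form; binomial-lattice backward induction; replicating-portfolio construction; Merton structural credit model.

Key observation: the data describe a firm's assets (V₀ = 85.1886, GBM) and a single zero-coupon debt of face 64.8820, so credit quantities follow from equity-as-call in the structural model.

framework: Merton structural credit model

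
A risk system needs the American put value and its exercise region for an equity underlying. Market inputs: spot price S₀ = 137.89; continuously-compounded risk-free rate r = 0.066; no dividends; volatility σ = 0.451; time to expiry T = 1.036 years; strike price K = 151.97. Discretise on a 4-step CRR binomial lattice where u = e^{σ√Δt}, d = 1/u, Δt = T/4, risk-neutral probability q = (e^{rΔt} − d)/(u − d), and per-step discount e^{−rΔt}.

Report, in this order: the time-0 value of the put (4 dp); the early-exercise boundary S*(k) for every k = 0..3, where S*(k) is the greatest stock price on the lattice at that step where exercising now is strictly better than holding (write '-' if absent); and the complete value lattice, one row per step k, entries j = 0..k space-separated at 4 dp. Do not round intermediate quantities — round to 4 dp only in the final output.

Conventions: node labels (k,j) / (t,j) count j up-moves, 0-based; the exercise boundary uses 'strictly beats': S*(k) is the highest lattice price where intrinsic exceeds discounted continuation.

params: Δt=0.25900 u=1.25800 d=0.79491 q=0.48010 e^(-rΔt)=0.98305
t_4 payoffs: 96.9133 64.8392 14.0800 0.0000 0.0000
t_3: node(3,0) S=69.2613 payoff=82.7087 vs cont=80.1330 → 82.7087 [stop]  node(3,1) S=109.6105 payoff=42.3595 vs cont=39.7838 → 42.3595 [stop]  node(3,2) S=173.4656 payoff=0.0000 vs cont=7.1961 → 7.1961 [wait]  node(3,3) S=274.5204 payoff=0.0000 vs cont=0.0000 → 0.0000 [wait]  ⇒ S*(3)=109.6105
t_2: node(2,0) S=87.1308 payoff=64.8392 vs cont=62.2635 → 64.8392 [stop]  node(2,1) S=137.8900 payoff=14.0800 vs cont=25.0457 → 25.0457 [wait]  node(2,2) S=218.2197 payoff=0.0000 vs cont=3.6779 → 3.6779 [wait]  ⇒ S*(2)=87.1308
t_1: node(1,0) S=109.6105 payoff=42.3595 vs cont=44.9592 → 44.9592 [wait]  node(1,1) S=173.4656 payoff=0.0000 vs cont=14.5364 → 14.5364 [wait]  ⇒ S*(1)=-
t_0: node(0,0) S=137.8900 payoff=14.0800 vs cont=29.8388 → 29.8388 [wait]  ⇒ S*(0)=-

price = 29.8388
boundary = - - 87.1308 109.6105
tree:
29.8388
44.9592 14.5364
64.8392 25.0457 3.6779
82.7087 42.3595 7.1961 0.0000
96.9133 64.8392 14.0800 0.0000 0.0000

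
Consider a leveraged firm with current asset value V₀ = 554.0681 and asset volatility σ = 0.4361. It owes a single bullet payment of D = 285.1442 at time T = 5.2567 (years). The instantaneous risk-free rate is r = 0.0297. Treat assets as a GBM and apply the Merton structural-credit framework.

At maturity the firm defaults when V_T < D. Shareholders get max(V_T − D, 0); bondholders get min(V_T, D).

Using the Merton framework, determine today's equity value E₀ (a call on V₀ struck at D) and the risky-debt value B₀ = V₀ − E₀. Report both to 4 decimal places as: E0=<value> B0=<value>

E0=349.7157 B0=204.3524

Work the structural quantities from V₀ = 554.0681 against face 285.1442:
d₁ = [ln(V₀/D) + (r + σ²/2)T] / (σ√T)
   = [ln(554.0681/285.1442) + (0.0297 + 0.5·0.4361²)·5.2567] / (0.4361·√5.2567)
   = [0.664293 + 0.655992] / 0.999868 = 1.320459
d₂ = d₁ − σ√T = 1.320459 − 0.999868 = 0.320591
N(d₁) = 0.906659,  N(d₂) = 0.625740,  e^(−rT) = 0.855453
E₀ = V₀·N(d₁) − D·e^(−rT)·N(d₂)
   = 554.0681·0.906659 − 285.1442·0.855453·0.625740 = 349.715737
B₀ = V₀ − E₀ = 554.0681 − 349.715737 = 204.352363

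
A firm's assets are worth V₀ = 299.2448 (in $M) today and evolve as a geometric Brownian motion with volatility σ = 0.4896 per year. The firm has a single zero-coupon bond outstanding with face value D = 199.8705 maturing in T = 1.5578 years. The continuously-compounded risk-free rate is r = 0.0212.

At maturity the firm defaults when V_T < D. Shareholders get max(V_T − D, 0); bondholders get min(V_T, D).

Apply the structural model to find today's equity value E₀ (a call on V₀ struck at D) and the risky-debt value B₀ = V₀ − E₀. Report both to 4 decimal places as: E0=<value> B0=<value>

Equity is a call on the firm's assets struck at D = 199.8705:
d₁ = [ln(V₀/D) + (r + σ²/2)T] / (σ√T)
   = [ln(299.2448/199.8705) + (0.0212 + 0.5·0.4896²)·1.5578] / (0.4896·√1.5578)
   = [0.403592 + 0.219734] / 0.611079 = 1.020042
d₂ = d₁ − σ√T = 1.020042 − 0.611079 = 0.408964
N(d₁) = 0.846146,  N(d₂) = 0.658717,  e^(−rT) = 0.967514
E₀ = V₀·N(d₁) − D·e^(−rT)·N(d₂)
   = 299.2448·0.846146 − 199.8705·0.967514·0.658717 = 125.823724
B₀ = V₀ − E₀ = 299.2448 − 125.823724 = 173.421076

E0=125.8237 B0=173.4211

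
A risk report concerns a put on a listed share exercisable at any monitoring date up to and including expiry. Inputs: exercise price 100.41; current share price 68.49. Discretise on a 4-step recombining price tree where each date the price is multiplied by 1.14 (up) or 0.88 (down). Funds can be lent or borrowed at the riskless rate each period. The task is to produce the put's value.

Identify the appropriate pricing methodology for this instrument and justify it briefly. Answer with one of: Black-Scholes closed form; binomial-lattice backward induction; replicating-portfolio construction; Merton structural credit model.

framework: binomial-lattice backward induction

Key observation: the exercise right at every one of the 4 steps is what matters: each node needs max(100.41 − S, continuation), which only the stepwise tree valuation starting from spot 68.49 delivers.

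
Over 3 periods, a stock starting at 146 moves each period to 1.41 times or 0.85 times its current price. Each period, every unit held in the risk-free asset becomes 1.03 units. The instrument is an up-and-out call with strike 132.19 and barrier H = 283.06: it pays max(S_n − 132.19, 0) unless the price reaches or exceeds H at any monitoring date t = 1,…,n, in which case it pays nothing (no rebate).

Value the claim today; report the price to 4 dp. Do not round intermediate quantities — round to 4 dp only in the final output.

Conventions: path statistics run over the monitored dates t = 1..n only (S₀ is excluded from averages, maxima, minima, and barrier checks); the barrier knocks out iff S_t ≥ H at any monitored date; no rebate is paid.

Risk-neutral up-probability p* = (R−d)/(u−d) = (1.03−0.85)/(1.41−0.85) = 0.3214; the claim prices as the p*-weighted sum of path payoffs discounted by R^3.
Enumerate all 2^3 = 8 price paths (U = up ×1.41, D = down ×0.85); each path with k up-moves has probability p*^k·(1−p*)^(3−k).
DDD: M=124.1000, payoff=0.0000, prob=0.312454
UDD: M=205.8600, payoff=16.5438, prob=0.148005
DUD: M=174.9810, payoff=16.5438, prob=0.148005
UUD: M=290.2626, payoff=0.0000, prob=0.070108
DDU: M=148.7338, payoff=16.5438, prob=0.148005
UDU: M=246.7232, payoff=114.5332, prob=0.070108
DUU: M=246.7232, payoff=114.5332, prob=0.070108
UUU: M=409.2703, payoff=0.0000, prob=0.033209
Price = Σ prob·payoff / R^3 = 23.404980 / 1.092727 = 21.4189

price = 21.4189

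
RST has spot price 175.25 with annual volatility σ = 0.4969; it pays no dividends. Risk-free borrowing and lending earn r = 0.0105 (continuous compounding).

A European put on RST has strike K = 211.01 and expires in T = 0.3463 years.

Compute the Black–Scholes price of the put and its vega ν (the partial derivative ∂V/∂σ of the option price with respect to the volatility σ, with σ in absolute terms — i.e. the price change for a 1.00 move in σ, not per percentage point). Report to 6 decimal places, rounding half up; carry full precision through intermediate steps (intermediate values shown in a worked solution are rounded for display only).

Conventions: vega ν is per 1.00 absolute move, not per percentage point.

σ√T = 0.4969·√0.3463 = 0.292412
d₁ = (ln(S/K) + (r+σ²/2)T) / (σ√T) = (ln(175.25/211.01) + (0.0105+0.4969²/2)·0.3463) / 0.292412 = (-0.185692 + 0.046389) / 0.292412 = -0.476394
d₂ = d₁ − σ√T = -0.476394 − 0.292412 = -0.768806
e^{−rT} = 0.996370
N(−d₁) = 0.683103,  N(−d₂) = 0.778996
Put price V = K·e^{−rT}·N(−d₂) − S·N(−d₁) = 163.779311 − 119.713850 = 44.065460
φ(d₁) = (1/√(2π))·e^{−d₁²/2} = 0.356146
ν = S·φ(d₁)·√T = 36.729281

price = 44.065460
ν = 36.729281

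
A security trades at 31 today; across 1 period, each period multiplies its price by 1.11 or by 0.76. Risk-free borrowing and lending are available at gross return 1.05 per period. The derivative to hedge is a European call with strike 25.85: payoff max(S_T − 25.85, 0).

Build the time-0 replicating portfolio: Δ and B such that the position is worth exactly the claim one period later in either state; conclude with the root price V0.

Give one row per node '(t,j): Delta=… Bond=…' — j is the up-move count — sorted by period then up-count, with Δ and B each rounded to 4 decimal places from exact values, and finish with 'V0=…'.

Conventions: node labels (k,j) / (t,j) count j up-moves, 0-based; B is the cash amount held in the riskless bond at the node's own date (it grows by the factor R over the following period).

(0,0): Delta=0.7889 Bond=-17.7023
V0=6.7548

The replicating-portfolio and risk-neutral prices coincide; use p* = (1.05−0.76)/(1.11−0.76) = 0.8286 for the latter.
Payoffs at expiry: V(1,0)=0.0000, V(1,1)=8.5600
Node (0,0) S=31.0000: V=(p*·8.5600+(1−p*)·0.0000)/1.05=6.7548; Δ=(8.5600−0.0000)/(34.4100−23.5600)=0.7889; B=V−Δ·S=-17.7023
As a check, the time-0 holding Δ(0,0)·S0 + B(0,0) comes to 6.7548 — exactly V0.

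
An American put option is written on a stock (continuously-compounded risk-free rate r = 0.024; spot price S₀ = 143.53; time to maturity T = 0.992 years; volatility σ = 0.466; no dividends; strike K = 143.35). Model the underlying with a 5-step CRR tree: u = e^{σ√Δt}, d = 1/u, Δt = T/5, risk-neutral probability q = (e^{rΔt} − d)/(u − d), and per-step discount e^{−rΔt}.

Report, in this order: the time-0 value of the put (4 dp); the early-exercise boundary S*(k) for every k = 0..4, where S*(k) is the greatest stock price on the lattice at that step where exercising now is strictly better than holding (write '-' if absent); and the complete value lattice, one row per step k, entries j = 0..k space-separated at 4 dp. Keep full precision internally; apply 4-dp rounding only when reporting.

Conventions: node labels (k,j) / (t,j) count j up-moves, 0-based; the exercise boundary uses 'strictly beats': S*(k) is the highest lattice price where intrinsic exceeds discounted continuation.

params: Δt=0.19840 u=1.23068 d=0.81256 q=0.45971 e^(-rΔt)=0.99525
t_5 payoffs: 92.5085 66.3469 26.7233 0.0000 0.0000 0.0000
t_4: node(4,0) S=62.5696 payoff=80.7804 vs cont=80.0995 → 80.7804 [stop]  node(4,1) S=94.7661 payoff=48.5839 vs cont=47.9030 → 48.5839 [stop]  node(4,2) S=143.5300 payoff=0.0000 vs cont=14.3698 → 14.3698 [wait]  node(4,3) S=217.3864 payoff=0.0000 vs cont=0.0000 → 0.0000 [wait]  node(4,4) S=329.2473 payoff=0.0000 vs cont=0.0000 → 0.0000 [wait]  ⇒ S*(4)=94.7661
t_3: node(3,0) S=77.0031 payoff=66.3469 vs cont=65.6660 → 66.3469 [stop]  node(3,1) S=116.6267 payoff=26.7233 vs cont=32.6993 → 32.6993 [wait]  node(3,2) S=176.6394 payoff=0.0000 vs cont=7.7270 → 7.7270 [wait]  node(3,3) S=267.5330 payoff=0.0000 vs cont=0.0000 → 0.0000 [wait]  ⇒ S*(3)=77.0031
t_2: node(2,0) S=94.7661 payoff=48.5839 vs cont=50.6371 → 50.6371 [wait]  node(2,1) S=143.5300 payoff=0.0000 vs cont=21.1185 → 21.1185 [wait]  node(2,2) S=217.3864 payoff=0.0000 vs cont=4.1550 → 4.1550 [wait]  ⇒ S*(2)=-
t_1: node(1,0) S=116.6267 payoff=26.7233 vs cont=36.8911 → 36.8911 [wait]  node(1,1) S=176.6394 payoff=0.0000 vs cont=13.2569 → 13.2569 [wait]  ⇒ S*(1)=-
t_0: node(0,0) S=143.5300 payoff=0.0000 vs cont=25.9026 → 25.9026 [wait]  ⇒ S*(0)=-

price = 25.9026
boundary = - - - 77.0031 94.7661
tree:
25.9026
36.8911 13.2569
50.6371 21.1185 4.1550
66.3469 32.6993 7.7270 0.0000
80.7804 48.5839 14.3698 0.0000 0.0000
92.5085 66.3469 26.7233 0.0000 0.0000 0.0000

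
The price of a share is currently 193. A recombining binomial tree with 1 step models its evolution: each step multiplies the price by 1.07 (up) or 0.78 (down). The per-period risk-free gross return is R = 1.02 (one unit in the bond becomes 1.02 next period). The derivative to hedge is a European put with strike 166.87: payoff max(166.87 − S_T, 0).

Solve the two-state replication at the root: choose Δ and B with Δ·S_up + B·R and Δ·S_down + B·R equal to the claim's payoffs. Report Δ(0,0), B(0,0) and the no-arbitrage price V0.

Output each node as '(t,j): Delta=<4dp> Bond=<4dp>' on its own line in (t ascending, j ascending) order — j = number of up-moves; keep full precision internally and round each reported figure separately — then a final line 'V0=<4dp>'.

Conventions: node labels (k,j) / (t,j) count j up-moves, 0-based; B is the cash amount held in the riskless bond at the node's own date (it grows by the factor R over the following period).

The replicating-portfolio and risk-neutral prices coincide; use p* = (1.02−0.78)/(1.07−0.78) = 0.8276 for the latter.
Payoffs at expiry: V(1,0)=16.3300, V(1,1)=0.0000
(0,0): S=193.0000. Δ = (V_up−V_dn)/(S_up−S_dn) = (0.0000−16.3300)/(206.5100−150.5400) = -0.2918. V = [p*·0.0000 + (1−p*)·16.3300]/1.02 = 2.7603. B = V − Δ·S = 59.0707.
As a check, the time-0 holding Δ(0,0)·S0 + B(0,0) comes to 2.7603 — exactly V0.

(0,0): Delta=-0.2918 Bond=59.0707
V0=2.7603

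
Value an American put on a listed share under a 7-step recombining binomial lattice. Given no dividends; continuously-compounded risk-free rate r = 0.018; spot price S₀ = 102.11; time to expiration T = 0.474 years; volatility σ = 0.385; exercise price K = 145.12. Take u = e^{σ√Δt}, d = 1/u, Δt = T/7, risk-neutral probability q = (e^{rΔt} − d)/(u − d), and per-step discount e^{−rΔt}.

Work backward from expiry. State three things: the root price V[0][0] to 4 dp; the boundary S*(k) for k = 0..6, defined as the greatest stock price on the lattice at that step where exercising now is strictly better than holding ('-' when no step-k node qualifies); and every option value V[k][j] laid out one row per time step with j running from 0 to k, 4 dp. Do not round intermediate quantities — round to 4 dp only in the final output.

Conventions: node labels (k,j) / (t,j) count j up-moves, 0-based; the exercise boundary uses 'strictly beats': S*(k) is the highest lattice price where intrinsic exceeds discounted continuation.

params: Δt=0.06771 u=1.10537 d=0.90467 q=0.48105 e^(-rΔt)=0.99878
t_7 payoffs: 94.4791 83.2443 69.5169 52.7441 32.2502 7.2096 0.0000 0.0000
t_6: node(6,0) S=55.9771 payoff=89.1429 vs cont=88.9661 → 89.1429 [stop]  node(6,1) S=68.3959 payoff=76.7241 vs cont=76.5474 → 76.7241 [stop]  node(6,2) S=83.5697 payoff=61.5503 vs cont=61.3735 → 61.5503 [stop]  node(6,3) S=102.1100 payoff=43.0100 vs cont=42.8332 → 43.0100 [stop]  node(6,4) S=124.7635 payoff=20.3565 vs cont=20.1797 → 20.3565 [stop]  node(6,5) S=152.4427 payoff=0.0000 vs cont=3.7368 → 3.7368 [wait]  node(6,6) S=186.2627 payoff=0.0000 vs cont=0.0000 → 0.0000 [wait]  ⇒ S*(6)=124.7635
t_5: node(5,0) S=61.8757 payoff=83.2443 vs cont=83.0675 → 83.2443 [stop]  node(5,1) S=75.6031 payoff=69.5169 vs cont=69.3402 → 69.5169 [stop]  node(5,2) S=92.3759 payoff=52.7441 vs cont=52.5673 → 52.7441 [stop]  node(5,3) S=112.8698 payoff=32.2502 vs cont=32.0734 → 32.2502 [stop]  node(5,4) S=137.9104 payoff=7.2096 vs cont=12.3465 → 12.3465 [wait]  node(5,5) S=168.5064 payoff=0.0000 vs cont=1.9369 → 1.9369 [wait]  ⇒ S*(5)=112.8698
t_4: node(4,0) S=68.3959 payoff=76.7241 vs cont=76.5474 → 76.7241 [stop]  node(4,1) S=83.5697 payoff=61.5503 vs cont=61.3735 → 61.5503 [stop]  node(4,2) S=102.1100 payoff=43.0100 vs cont=42.8332 → 43.0100 [stop]  node(4,3) S=124.7635 payoff=20.3565 vs cont=22.6479 → 22.6479 [wait]  node(4,4) S=152.4427 payoff=0.0000 vs cont=7.3300 → 7.3300 [wait]  ⇒ S*(4)=102.1100
t_3: node(3,0) S=75.6031 payoff=69.5169 vs cont=69.3402 → 69.5169 [stop]  node(3,1) S=92.3759 payoff=52.7441 vs cont=52.5673 → 52.7441 [stop]  node(3,2) S=112.8698 payoff=32.2502 vs cont=33.1743 → 33.1743 [wait]  node(3,3) S=137.9104 payoff=7.2096 vs cont=15.2606 → 15.2606 [wait]  ⇒ S*(3)=92.3759
t_2: node(2,0) S=83.5697 payoff=61.5503 vs cont=61.3735 → 61.5503 [stop]  node(2,1) S=102.1100 payoff=43.0100 vs cont=43.2772 → 43.2772 [wait]  node(2,2) S=124.7635 payoff=20.3565 vs cont=24.5270 → 24.5270 [wait]  ⇒ S*(2)=83.5697
t_1: node(1,0) S=92.3759 payoff=52.7441 vs cont=52.6957 → 52.7441 [stop]  node(1,1) S=112.8698 payoff=32.2502 vs cont=34.2157 → 34.2157 [wait]  ⇒ S*(1)=92.3759
t_0: node(0,0) S=102.1100 payoff=43.0100 vs cont=43.7776 → 43.7776 [wait]  ⇒ S*(0)=-

price = 43.7776
boundary = - 92.3759 83.5697 92.3759 102.1100 112.8698 124.7635
tree:
43.7776
52.7441 34.2157
61.5503 43.2772 24.5270
69.5169 52.7441 33.1743 15.2606
76.7241 61.5503 43.0100 22.6479 7.3300
83.2443 69.5169 52.7441 32.2502 12.3465 1.9369
89.1429 76.7241 61.5503 43.0100 20.3565 3.7368 0.0000
94.4791 83.2443 69.5169 52.7441 32.2502 7.2096 0.0000 0.0000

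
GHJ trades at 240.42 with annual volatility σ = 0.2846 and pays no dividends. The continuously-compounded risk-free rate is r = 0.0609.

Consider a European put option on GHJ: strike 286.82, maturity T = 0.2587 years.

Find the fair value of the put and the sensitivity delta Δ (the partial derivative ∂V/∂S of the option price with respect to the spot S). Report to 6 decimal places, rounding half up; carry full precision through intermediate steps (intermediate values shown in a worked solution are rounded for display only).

σ√T = 0.2846·√0.2587 = 0.144755
d₁ = (ln(S/K) + (r+σ²/2)T) / (σ√T) = (ln(240.42/286.82) + (0.0609+0.2846²/2)·0.2587) / 0.144755 = (-0.176467 + 0.026232) / 0.144755 = -1.037863
d₂ = d₁ − σ√T = -1.037863 − 0.144755 = -1.182617
e^{−rT} = 0.984369
N(−d₁) = 0.850333,  N(−d₂) = 0.881520
Put price V = K·e^{−rT}·N(−d₂) − S·N(−d₁) = 248.885254 − 204.437054 = 44.448200
Δ = −N(−d₁) = -0.850333

price = 44.448200
Δ = -0.850333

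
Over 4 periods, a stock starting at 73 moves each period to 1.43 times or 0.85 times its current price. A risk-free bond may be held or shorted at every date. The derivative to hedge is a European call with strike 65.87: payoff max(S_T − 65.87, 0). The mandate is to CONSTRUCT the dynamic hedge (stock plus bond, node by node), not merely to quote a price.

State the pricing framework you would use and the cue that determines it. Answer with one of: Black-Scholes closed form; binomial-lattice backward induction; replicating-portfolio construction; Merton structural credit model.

Key observation: the task asks for the hedge itself — share and bond holdings at every node of the 4-period tree on spot 73 with factors 1.43/0.85 — which is exactly what the replicating-portfolio construction produces.

framework: replicating-portfolio construction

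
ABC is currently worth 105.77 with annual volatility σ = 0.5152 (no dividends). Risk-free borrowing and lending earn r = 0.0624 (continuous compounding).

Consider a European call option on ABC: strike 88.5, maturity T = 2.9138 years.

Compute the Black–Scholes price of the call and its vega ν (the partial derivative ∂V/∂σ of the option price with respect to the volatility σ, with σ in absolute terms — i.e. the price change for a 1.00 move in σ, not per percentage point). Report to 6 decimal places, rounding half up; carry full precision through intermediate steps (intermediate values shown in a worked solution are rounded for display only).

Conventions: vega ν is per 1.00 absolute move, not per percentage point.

σ√T = 0.5152·√2.9138 = 0.879439
d₁ = (ln(S/K) + (r+σ²/2)T) / (σ√T) = (ln(105.77/88.5) + (0.0624+0.5152²/2)·2.9138) / 0.879439 = (0.178264 + 0.568528) / 0.879439 = 0.849169
d₂ = d₁ − σ√T = 0.849169 − 0.879439 = -0.030270
e^{−rT} = 0.833750
N(d₁) = 0.802106,  N(d₂) = 0.487926
Call price V = S·N(d₁) − K·e^{−rT}·N(d₂) = 84.838779 − 36.002532 = 48.836246
φ(d₁) = (1/√(2π))·e^{−d₁²/2} = 0.278181
ν = S·φ(d₁)·√T = 50.225044

price = 48.836246
ν = 50.225044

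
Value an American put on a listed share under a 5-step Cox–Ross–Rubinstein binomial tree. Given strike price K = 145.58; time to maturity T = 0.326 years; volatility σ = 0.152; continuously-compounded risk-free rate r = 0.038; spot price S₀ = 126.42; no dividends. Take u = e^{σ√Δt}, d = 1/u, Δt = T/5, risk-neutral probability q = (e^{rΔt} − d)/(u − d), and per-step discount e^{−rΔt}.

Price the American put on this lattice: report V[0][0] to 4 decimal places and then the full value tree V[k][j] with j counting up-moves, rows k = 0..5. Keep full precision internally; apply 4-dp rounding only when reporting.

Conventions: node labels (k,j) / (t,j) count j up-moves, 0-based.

price = 19.1600
tree:
19.1600
23.9726 14.1569
28.6021 19.1600 9.4292
33.0552 23.9726 14.1569 5.1492
37.3389 28.6021 19.1600 8.9558 1.6913
41.4595 33.0552 23.9726 14.1569 3.5489 0.0000

Δt=0.06520, u=1.03958, d=0.96193, q=0.52225, disc=e^(-rΔt)=0.99753
k=5 terminal: V=max(K-S,0) → 41.4595 33.0552 23.9726 14.1569 3.5489 0.0000
k=4: j=0 S=108.2411 intr=37.3389 cont=36.9787 V=37.3389[EX]; j=1 S=116.9779 intr=28.6021 cont=28.2418 V=28.6021[EX]; j=2 S=126.4200 intr=19.1600 cont=18.7998 V=19.1600[EX]; j=3 S=136.6242 intr=8.9558 cont=8.5956 V=8.9558[EX]; j=4 S=147.6520 intr=0.0000 cont=1.6913 V=1.6913[hold]
k=3: j=0 S=112.5248 intr=33.0552 cont=32.6950 V=33.0552[EX]; j=1 S=121.6074 intr=23.9726 cont=23.6124 V=23.9726[EX]; j=2 S=131.4231 intr=14.1569 cont=13.7967 V=14.1569[EX]; j=3 S=142.0311 intr=3.5489 cont=5.1492 V=5.1492[hold]
k=2: j=0 S=116.9779 intr=28.6021 cont=28.2418 V=28.6021[EX]; j=1 S=126.4200 intr=19.1600 cont=18.7998 V=19.1600[EX]; j=2 S=136.6242 intr=8.9558 cont=9.4292 V=9.4292[hold]
k=1: j=0 S=121.6074 intr=23.9726 cont=23.6124 V=23.9726[EX]; j=1 S=131.4231 intr=14.1569 cont=14.0433 V=14.1569[EX]
k=0: j=0 S=126.4200 intr=19.1600 cont=18.7998 V=19.1600[EX]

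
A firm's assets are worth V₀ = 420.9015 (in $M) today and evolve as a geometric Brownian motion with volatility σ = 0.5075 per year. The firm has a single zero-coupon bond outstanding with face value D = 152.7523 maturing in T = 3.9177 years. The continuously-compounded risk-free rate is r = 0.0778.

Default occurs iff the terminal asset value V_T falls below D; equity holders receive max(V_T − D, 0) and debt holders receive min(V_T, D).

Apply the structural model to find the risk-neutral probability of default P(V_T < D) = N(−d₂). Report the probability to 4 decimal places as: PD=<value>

Apply the equity-as-call identities (strike 152.7523, horizon 3.9177 years):
d₁ = [ln(V₀/D) + (r + σ²/2)T] / (σ√T)
   = [ln(420.9015/152.7523) + (0.0778 + 0.5·0.5075²)·3.9177] / (0.5075·√3.9177)
   = [1.013581 + 0.809311] / 1.004504 = 1.814719
d₂ = d₁ − σ√T = 1.814719 − 1.004504 = 0.810215
risk-neutral PD = N(−d₂) = N(-0.810215) = 0.208908

PD=0.2089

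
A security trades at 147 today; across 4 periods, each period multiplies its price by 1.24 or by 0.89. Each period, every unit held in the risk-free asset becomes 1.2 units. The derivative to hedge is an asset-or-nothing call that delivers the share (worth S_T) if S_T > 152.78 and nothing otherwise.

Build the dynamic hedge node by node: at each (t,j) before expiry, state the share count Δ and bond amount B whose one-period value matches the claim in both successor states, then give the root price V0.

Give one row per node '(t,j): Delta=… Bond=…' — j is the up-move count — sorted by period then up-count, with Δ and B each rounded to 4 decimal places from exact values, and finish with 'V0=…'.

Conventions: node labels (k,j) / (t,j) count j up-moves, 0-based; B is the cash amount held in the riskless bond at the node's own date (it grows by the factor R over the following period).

(0,0): Delta=1.0496 Bond=-7.6197
(1,0): Delta=1.3874 Bond=-53.3377
(1,1): Delta=1.0183 Bond=-3.4411
(2,0): Delta=3.2426 Bond=-280.0231
(2,1): Delta=1.2155 Bond=-36.1320
(2,2): Delta=1.0000 Bond=0.0000
(3,0): Delta=0.0000 Bond=0.0000
(3,1): Delta=3.5429 Bond=-379.3861
(3,2): Delta=1.0000 Bond=0.0000
(3,3): Delta=1.0000 Bond=0.0000
V0=146.6647

The replicating-portfolio and risk-neutral prices coincide; use p* = (1.2−0.89)/(1.24−0.89) = 0.8857 for the latter.
At maturity the claim pays: V(4,0)=0.0000, V(4,1)=0.0000, V(4,2)=179.0361, V(4,3)=249.4436, V(4,4)=347.5394
  t=3,j=0: stock 103.6304 → up 128.5017 (V=0.0000), down 92.2311 (V=0.0000). Price 0.0000; hedge Δ=0.0000, bond B=0.0000.
  t=3,j=1: stock 144.3840 → up 179.0361 (V=179.0361), down 128.5017 (V=0.0000). Price 132.1457; hedge Δ=3.5429, bond B=-379.3861.
  t=3,j=2: stock 201.1642 → up 249.4436 (V=249.4436), down 179.0361 (V=179.0361). Price 201.1642; hedge Δ=1.0000, bond B=0.0000.
  t=3,j=3: stock 280.2737 → up 347.5394 (V=347.5394), down 249.4436 (V=249.4436). Price 280.2737; hedge Δ=1.0000, bond B=0.0000.
  t=2,j=0: stock 116.4387 → up 144.3840 (V=132.1457), down 103.6304 (V=0.0000). Price 97.5361; hedge Δ=3.2426, bond B=-280.0231.
  t=2,j=1: stock 162.2292 → up 201.1642 (V=201.1642), down 144.3840 (V=132.1457). Price 161.0637; hedge Δ=1.2155, bond B=-36.1320.
  t=2,j=2: stock 226.0272 → up 280.2737 (V=280.2737), down 201.1642 (V=201.1642). Price 226.0272; hedge Δ=1.0000, bond B=0.0000.
  t=1,j=0: stock 130.8300 → up 162.2292 (V=161.0637), down 116.4387 (V=97.5361). Price 128.1695; hedge Δ=1.3874, bond B=-53.3377.
  t=1,j=1: stock 182.2800 → up 226.0272 (V=226.0272), down 162.2292 (V=161.0637). Price 182.1690; hedge Δ=1.0183, bond B=-3.4411.
  t=0,j=0: stock 147.0000 → up 182.2800 (V=182.1690), down 130.8300 (V=128.1695). Price 146.6647; hedge Δ=1.0496, bond B=-7.6197.
Sanity check at the root: Δ(0,0)·S0 + B(0,0) reproduces V0 = 146.6647.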